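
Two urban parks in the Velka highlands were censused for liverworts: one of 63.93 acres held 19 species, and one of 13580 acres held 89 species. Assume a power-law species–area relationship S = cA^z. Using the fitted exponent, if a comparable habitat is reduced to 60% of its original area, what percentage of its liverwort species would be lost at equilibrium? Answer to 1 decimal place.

z = ln(89/19) / ln(13580/63.93) = 1.5442 / 5.3586 = 0.2882
S_new/S_old = (A_new/A_old)^z = 0.6^0.2882 = exp(0.2882 × -0.5108) = 0.8631
Fraction lost = 1 − 0.8631 = 0.1369

13.7%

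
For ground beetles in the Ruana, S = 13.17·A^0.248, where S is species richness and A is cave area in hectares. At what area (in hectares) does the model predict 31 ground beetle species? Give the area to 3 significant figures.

31.6 hectares

31 = 13.17 × A^0.248  ⇒  A^0.248 = 31/13.17 = 2.354
ln A = ln(2.354) / 0.248 = 0.8560 / 0.248 = 3.4518
A = e^3.4518 ≈ 31.56 hectares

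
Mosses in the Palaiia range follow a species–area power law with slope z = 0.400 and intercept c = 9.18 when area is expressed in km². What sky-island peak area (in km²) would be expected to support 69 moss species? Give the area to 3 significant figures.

155 km²

69 = 9.18 × A^0.4  ⇒  A^0.4 = 69/9.18 = 7.516
ln A = ln(7.516) / 0.4 = 2.0171 / 0.4 = 5.0427
A = e^5.0427 ≈ 154.9 km²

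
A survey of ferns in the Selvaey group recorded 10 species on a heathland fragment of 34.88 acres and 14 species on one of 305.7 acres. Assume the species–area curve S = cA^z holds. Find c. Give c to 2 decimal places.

z = ln(S₂/S₁) / ln(A₂/A₁) = ln(14/10) / ln(305.7/34.88) = 0.3365 / 2.1707 = 0.1550
c = S₁ / A₁^z = 10 / 34.88^0.1550 = 10 / 1.734 = 5.766

5.77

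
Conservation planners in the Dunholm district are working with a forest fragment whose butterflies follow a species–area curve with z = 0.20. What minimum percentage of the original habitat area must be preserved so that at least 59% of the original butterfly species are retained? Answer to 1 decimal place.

Need (A_new/A_old)^0.2 = 0.59, so A_new/A_old = 0.59^(1/0.2) = 0.59^5
ln(A_new/A_old) = ln 0.59 / 0.2 = -0.5276 / 0.2 = -2.6382
A_new/A_old = e^-2.6382 ≈ 0.07149

7.1%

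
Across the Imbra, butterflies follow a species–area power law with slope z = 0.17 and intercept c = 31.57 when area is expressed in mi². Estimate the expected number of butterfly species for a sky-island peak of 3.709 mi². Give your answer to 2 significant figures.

S = 31.57 × 3.709^0.17 = 31.57 × 1.25 ≈ 39.45

39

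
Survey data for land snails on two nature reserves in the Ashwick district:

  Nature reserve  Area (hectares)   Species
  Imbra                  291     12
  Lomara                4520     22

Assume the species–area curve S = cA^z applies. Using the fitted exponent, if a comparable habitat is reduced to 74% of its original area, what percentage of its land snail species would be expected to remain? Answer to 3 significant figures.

z = ln(22/12) / ln(4520/291) = 0.6061 / 2.7429 = 0.2210
S_new/S_old = (A_new/A_old)^z = 0.74^0.2210 = exp(0.2210 × -0.3011) = 0.9356

93.6%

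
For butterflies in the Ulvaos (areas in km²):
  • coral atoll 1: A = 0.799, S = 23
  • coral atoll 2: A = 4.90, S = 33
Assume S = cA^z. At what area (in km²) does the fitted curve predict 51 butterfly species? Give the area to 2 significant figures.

z = ln(33/23) / ln(4.9/0.799) = 0.3610 / 1.8136 = 0.1991
c = 23 / 0.799^0.1991 = 23 / 0.9563 = 24.05
A = (51/24.05)^(1/0.1991) ⇒ ln A = ln(2.121)/0.1991 = 3.7762
A = e^3.7762 ≈ 43.65 km²

44 km²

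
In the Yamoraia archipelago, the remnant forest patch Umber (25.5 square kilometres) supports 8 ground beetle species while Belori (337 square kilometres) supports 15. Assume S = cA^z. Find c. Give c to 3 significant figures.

z = ln(S₂/S₁) / ln(A₂/A₁) = ln(15/8) / ln(337/25.5) = 0.6286 / 2.5814 = 0.2435
c = S₁ / A₁^z = 8 / 25.5^0.2435 = 8 / 2.2 = 3.636

3.64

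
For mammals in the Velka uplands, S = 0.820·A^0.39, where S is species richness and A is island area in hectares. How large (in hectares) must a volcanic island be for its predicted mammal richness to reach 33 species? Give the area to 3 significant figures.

13000 hectares

33 = 0.82 × A^0.39  ⇒  A^0.39 = 33/0.82 = 40.24
ln A = ln(40.24) / 0.39 = 3.6950 / 0.39 = 9.4743
A = e^9.4743 ≈ 13020 hectares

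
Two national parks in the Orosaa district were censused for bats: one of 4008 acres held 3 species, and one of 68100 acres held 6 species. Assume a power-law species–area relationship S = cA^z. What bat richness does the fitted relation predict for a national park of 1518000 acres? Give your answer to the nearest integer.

z = ln(6/3) / ln(68100/4008) = 0.6931 / 2.8327 = 0.2447
c = 3 / 4008^0.2447 = 3 / 7.614 = 0.394
S₃ = 0.394 × 1518000^0.2447 = 0.394 × 32.55 ≈ 12.82

13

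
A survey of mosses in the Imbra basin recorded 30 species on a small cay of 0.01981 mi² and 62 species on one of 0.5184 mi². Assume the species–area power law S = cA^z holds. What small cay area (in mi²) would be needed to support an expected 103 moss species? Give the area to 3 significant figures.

5.08 mi²

z = ln(62/30) / ln(0.5184/0.01981) = 0.7259 / 3.2646 = 0.2224
c = 30 / 0.01981^0.2224 = 30 / 0.4181 = 71.75
A = (103/71.75)^(1/0.2224) ⇒ ln A = ln(1.435)/0.2224 = 1.6257
A = e^1.6257 ≈ 5.082 mi²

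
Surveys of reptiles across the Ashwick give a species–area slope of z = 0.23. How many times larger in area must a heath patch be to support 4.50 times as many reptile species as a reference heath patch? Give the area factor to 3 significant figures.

(A₂/A₁)^0.23 = 4.5, so A₂/A₁ = 4.5^(1/0.23) = 4.5^4.348
ln(A₂/A₁) = ln 4.5 / 0.23 = 1.5041 / 0.23 = 6.5395
A₂/A₁ = e^6.5395 ≈ 691.9

692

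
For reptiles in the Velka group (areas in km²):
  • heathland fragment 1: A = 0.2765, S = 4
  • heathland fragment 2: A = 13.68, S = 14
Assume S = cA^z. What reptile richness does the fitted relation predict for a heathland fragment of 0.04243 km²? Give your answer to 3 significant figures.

z = ln(14/4) / ln(13.68/0.2765) = 1.2528 / 3.9015 = 0.3211
c = 4 / 0.2765^0.3211 = 4 / 0.6618 = 6.044
S₃ = 6.044 × 0.04243^0.3211 = 6.044 × 0.3625 ≈ 2.191

2.19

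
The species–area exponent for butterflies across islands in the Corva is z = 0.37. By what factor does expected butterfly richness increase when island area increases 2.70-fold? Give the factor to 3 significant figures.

1.44

S₂/S₁ = (A₂/A₁)^z = 2.7^0.37
ln(S₂/S₁) = 0.37 × ln 2.7 = 0.37 × 0.9933 = 0.3675
S₂/S₁ = e^0.3675 ≈ 1.444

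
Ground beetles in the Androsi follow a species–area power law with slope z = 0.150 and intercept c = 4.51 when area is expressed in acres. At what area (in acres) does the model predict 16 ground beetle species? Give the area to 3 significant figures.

16 = 4.51 × A^0.15  ⇒  A^0.15 = 16/4.51 = 3.548
ln A = ln(3.548) / 0.15 = 1.2663 / 0.15 = 8.4419
A = e^8.4419 ≈ 4638 acres

4640 acres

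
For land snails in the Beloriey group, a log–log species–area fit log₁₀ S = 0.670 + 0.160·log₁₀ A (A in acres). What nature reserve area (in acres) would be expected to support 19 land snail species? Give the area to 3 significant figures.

6380 acres

19 = 4.677 × A^0.16  ⇒  A^0.16 = 19/4.677 = 4.062
ln A = ln(4.062) / 0.16 = 1.4017 / 0.16 = 8.7607
A = e^8.7607 ≈ 6378 acres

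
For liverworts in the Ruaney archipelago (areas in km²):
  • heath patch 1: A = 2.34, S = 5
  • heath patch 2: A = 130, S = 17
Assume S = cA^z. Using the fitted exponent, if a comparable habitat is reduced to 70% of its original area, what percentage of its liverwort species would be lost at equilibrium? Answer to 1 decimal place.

z = ln(17/5) / ln(130/2.34) = 1.2238 / 4.0174 = 0.3046
S_new/S_old = (A_new/A_old)^z = 0.7^0.3046 = exp(0.3046 × -0.3567) = 0.897
Fraction lost = 1 − 0.897 = 0.103

10.3%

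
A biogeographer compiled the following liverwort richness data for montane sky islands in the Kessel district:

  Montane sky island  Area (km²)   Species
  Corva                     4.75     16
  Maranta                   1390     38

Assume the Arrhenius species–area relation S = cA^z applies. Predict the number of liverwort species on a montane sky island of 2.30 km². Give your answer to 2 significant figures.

14

z = ln(38/16) / ln(1390/4.75) = 0.8650 / 5.6789 = 0.1523
c = 16 / 4.75^0.1523 = 16 / 1.268 = 12.62
S₃ = 12.62 × 2.3^0.1523 = 12.62 × 1.135 ≈ 14.33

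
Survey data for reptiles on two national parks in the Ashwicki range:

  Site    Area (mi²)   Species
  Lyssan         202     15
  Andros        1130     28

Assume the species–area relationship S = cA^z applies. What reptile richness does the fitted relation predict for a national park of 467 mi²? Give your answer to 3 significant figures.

z = ln(28/15) / ln(1130/202) = 0.6242 / 1.7217 = 0.3625
c = 15 / 202^0.3625 = 15 / 6.851 = 2.19
S₃ = 2.19 × 467^0.3625 = 2.19 × 9.283 ≈ 20.33

20.3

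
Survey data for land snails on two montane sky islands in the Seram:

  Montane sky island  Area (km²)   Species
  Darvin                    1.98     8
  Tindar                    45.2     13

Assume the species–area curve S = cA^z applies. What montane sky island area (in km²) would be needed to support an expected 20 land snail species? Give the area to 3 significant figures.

z = ln(13/8) / ln(45.2/1.98) = 0.4855 / 3.1280 = 0.1552
c = 8 / 1.98^0.1552 = 8 / 1.112 = 7.195
A = (20/7.195)^(1/0.1552) ⇒ ln A = ln(2.78)/0.1552 = 6.5865
A = e^6.5865 ≈ 725.3 km²

725 km²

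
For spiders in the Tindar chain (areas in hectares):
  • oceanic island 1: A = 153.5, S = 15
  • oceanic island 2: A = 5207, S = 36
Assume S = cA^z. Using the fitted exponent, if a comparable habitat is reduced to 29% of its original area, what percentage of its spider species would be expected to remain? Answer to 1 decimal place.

z = ln(36/15) / ln(5207/153.5) = 0.8755 / 3.5241 = 0.2484
S_new/S_old = (A_new/A_old)^z = 0.29^0.2484 = exp(0.2484 × -1.2379) = 0.7353

73.5%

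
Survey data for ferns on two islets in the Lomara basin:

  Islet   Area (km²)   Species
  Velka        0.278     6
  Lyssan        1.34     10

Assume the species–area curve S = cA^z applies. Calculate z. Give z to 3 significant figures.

Taking logs: ln S = ln c + z ln A, so z = (ln S₂ − ln S₁)/(ln A₂ − ln A₁).
z = ln(10/6) / ln(1.34/0.278) = ln(1.667) / ln(4.82) = 0.5108 / 1.5728 = 0.3248

0.325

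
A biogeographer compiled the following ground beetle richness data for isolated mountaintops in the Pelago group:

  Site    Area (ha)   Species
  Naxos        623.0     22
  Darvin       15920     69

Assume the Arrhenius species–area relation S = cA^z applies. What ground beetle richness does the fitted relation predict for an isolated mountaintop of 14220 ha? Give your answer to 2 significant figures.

66

z = ln(69/22) / ln(15920/623) = 1.1431 / 3.2408 = 0.3527
c = 22 / 623^0.3527 = 22 / 9.675 = 2.274
S₃ = 2.274 × 14220^0.3527 = 2.274 × 29.16 ≈ 66.31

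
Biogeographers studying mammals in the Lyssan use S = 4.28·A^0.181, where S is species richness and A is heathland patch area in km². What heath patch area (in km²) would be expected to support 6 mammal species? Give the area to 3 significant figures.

6.46 km²

6 = 4.28 × A^0.181  ⇒  A^0.181 = 6/4.28 = 1.402
ln A = ln(1.402) / 0.181 = 0.3378 / 0.181 = 1.8663
A = e^1.8663 ≈ 6.465 km²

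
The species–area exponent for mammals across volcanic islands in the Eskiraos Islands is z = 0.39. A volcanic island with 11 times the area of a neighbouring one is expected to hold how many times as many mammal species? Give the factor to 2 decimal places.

2.55

S₂/S₁ = (A₂/A₁)^z = 11^0.39
ln(S₂/S₁) = 0.39 × ln 11 = 0.39 × 2.3979 = 0.9352
S₂/S₁ = e^0.9352 ≈ 2.548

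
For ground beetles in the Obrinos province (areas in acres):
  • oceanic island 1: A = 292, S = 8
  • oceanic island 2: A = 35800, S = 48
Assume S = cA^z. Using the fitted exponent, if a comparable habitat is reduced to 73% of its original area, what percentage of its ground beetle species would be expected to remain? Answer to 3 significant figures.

88.9%

z = ln(48/8) / ln(35800/292) = 1.7918 / 4.8089 = 0.3726
S_new/S_old = (A_new/A_old)^z = 0.73^0.3726 = exp(0.3726 × -0.3147) = 0.8894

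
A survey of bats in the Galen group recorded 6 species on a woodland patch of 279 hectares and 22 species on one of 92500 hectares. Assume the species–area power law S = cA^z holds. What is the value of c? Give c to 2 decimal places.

1.70

z = ln(S₂/S₁) / ln(A₂/A₁) = ln(22/6) / ln(92500/279) = 1.2993 / 5.8038 = 0.2239
c = S₁ / A₁^z = 6 / 279^0.2239 = 6 / 3.528 = 1.701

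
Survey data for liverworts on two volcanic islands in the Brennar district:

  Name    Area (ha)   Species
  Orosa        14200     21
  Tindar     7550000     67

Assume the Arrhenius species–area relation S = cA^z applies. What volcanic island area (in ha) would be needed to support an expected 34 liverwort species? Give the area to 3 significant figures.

z = ln(67/21) / ln(7550000/14200) = 1.1602 / 6.2761 = 0.1849
c = 21 / 14200^0.1849 = 21 / 5.856 = 3.586
A = (34/3.586)^(1/0.1849) ⇒ ln A = ln(9.481)/0.1849 = 12.1676
A = e^12.1676 ≈ 192442 ha

192000 ha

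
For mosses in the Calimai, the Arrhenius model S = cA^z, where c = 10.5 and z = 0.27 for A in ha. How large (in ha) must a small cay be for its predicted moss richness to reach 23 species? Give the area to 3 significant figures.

23 = 10.5 × A^0.27  ⇒  A^0.27 = 23/10.5 = 2.19
ln A = ln(2.19) / 0.27 = 0.7841 / 0.27 = 2.9041
A = e^2.9041 ≈ 18.25 ha

18.2 ha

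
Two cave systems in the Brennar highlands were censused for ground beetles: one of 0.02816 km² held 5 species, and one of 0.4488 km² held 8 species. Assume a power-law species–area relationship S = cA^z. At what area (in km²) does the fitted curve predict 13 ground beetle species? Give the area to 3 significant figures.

z = ln(8/5) / ln(0.4488/0.02816) = 0.4700 / 2.7687 = 0.1698
c = 5 / 0.02816^0.1698 = 5 / 0.5455 = 9.166
A = (13/9.166)^(1/0.1698) ⇒ ln A = ln(1.418)/0.1698 = 2.0588
A = e^2.0588 ≈ 7.837 km²

7.84 km²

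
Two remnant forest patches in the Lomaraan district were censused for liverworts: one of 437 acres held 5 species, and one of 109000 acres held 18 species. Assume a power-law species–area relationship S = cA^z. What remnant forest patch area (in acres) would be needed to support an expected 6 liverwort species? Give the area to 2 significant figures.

z = ln(18/5) / ln(109000/437) = 1.2809 / 5.5192 = 0.2321
c = 5 / 437^0.2321 = 5 / 4.1 = 1.219
A = (6/1.219)^(1/0.2321) ⇒ ln A = ln(4.92)/0.2321 = 6.8655
A = e^6.8655 ≈ 958.6 acres

960 acres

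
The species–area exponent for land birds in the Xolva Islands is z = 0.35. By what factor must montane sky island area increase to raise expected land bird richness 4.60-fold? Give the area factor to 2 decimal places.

78.27

(A₂/A₁)^0.35 = 4.6, so A₂/A₁ = 4.6^(1/0.35) = 4.6^2.857
ln(A₂/A₁) = ln 4.6 / 0.35 = 1.5261 / 0.35 = 4.3602
A₂/A₁ = e^4.3602 ≈ 78.27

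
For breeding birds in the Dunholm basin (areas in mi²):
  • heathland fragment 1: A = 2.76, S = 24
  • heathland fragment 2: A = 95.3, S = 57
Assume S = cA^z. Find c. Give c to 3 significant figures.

z = ln(S₂/S₁) / ln(A₂/A₁) = ln(57/24) / ln(95.3/2.76) = 0.8650 / 3.5418 = 0.2442
c = S₁ / A₁^z = 24 / 2.76^0.2442 = 24 / 1.281 = 18.73

18.7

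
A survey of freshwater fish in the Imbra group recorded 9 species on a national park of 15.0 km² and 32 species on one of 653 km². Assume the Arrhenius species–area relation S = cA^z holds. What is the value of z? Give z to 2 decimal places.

Taking logs: ln S = ln c + z ln A, so z = (ln S₂ − ln S₁)/(ln A₂ − ln A₁).
z = ln(32/9) / ln(653/15) = ln(3.556) / ln(43.53) = 1.2685 / 3.7735 = 0.3362

0.34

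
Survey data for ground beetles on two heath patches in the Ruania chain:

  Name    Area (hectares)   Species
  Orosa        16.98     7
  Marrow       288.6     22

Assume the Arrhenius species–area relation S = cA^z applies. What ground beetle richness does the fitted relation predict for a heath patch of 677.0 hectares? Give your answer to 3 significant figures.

z = ln(22/7) / ln(288.6/16.98) = 1.1451 / 2.8330 = 0.4042
c = 7 / 16.98^0.4042 = 7 / 3.142 = 2.228
S₃ = 2.228 × 677^0.4042 = 2.228 × 13.94 ≈ 31.05

31.1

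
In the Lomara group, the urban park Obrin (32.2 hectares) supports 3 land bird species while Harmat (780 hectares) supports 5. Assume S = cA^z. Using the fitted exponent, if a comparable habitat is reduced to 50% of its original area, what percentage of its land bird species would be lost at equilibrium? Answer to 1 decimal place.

z = ln(5/3) / ln(780/32.2) = 0.5108 / 3.1873 = 0.1603
S_new/S_old = (A_new/A_old)^z = 0.5^0.1603 = exp(0.1603 × -0.6931) = 0.8949
Fraction lost = 1 − 0.8949 = 0.1051

10.5%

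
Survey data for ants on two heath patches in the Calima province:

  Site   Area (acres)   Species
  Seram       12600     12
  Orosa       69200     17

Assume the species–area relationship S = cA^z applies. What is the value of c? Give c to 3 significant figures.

1.74

z = ln(S₂/S₁) / ln(A₂/A₁) = ln(17/12) / ln(69200/12600) = 0.3483 / 1.7033 = 0.2045
c = S₁ / A₁^z = 12 / 12600^0.2045 = 12 / 6.894 = 1.741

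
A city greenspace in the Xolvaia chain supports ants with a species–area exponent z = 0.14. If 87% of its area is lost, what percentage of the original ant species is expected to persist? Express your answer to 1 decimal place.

S_new/S_old = (A_new/A_old)^z = 0.13^0.14
= exp(0.14 × ln 0.13) = exp(0.14 × -2.0402) = exp(-0.2856) ≈ 0.7515

75.2%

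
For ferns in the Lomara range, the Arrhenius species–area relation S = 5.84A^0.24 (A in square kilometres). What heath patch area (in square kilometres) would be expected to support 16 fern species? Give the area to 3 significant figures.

16 = 5.84 × A^0.24  ⇒  A^0.24 = 16/5.84 = 2.74
ln A = ln(2.74) / 0.24 = 1.0079 / 0.24 = 4.1994
A = e^4.1994 ≈ 66.65 square kilometres

66.6 square kilometres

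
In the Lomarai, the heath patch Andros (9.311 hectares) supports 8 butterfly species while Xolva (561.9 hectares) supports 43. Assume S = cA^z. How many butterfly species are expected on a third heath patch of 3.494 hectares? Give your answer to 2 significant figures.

5.4

z = ln(43/8) / ln(561.9/9.311) = 1.6818 / 4.1001 = 0.4102
c = 8 / 9.311^0.4102 = 8 / 2.497 = 3.204
S₃ = 3.204 × 3.494^0.4102 = 3.204 × 1.671 ≈ 5.352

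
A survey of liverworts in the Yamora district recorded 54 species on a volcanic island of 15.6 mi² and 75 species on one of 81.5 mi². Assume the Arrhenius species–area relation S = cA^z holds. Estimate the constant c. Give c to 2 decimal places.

31.28

z = ln(S₂/S₁) / ln(A₂/A₁) = ln(75/54) / ln(81.5/15.6) = 0.3285 / 1.6533 = 0.1987
c = S₁ / A₁^z = 54 / 15.6^0.1987 = 54 / 1.726 = 31.28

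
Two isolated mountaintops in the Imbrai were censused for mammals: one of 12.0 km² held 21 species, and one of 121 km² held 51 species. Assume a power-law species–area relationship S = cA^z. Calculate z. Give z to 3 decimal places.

Taking logs: ln S = ln c + z ln A, so z = (ln S₂ − ln S₁)/(ln A₂ − ln A₁).
z = ln(51/21) / ln(121/12) = ln(2.429) / ln(10.08) = 0.8873 / 2.3109 = 0.3840

0.384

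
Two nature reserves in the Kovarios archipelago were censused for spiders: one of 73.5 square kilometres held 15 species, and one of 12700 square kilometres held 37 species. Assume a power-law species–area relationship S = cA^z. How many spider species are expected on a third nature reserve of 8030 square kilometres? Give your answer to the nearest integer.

34

z = ln(37/15) / ln(12700/73.5) = 0.9029 / 5.1521 = 0.1752
c = 15 / 73.5^0.1752 = 15 / 2.124 = 7.064
S₃ = 7.064 × 8030^0.1752 = 7.064 × 4.834 ≈ 34.14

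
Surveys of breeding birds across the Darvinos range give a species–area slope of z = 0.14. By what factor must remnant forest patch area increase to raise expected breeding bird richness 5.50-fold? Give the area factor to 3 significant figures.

(A₂/A₁)^0.14 = 5.5, so A₂/A₁ = 5.5^(1/0.14) = 5.5^7.143
ln(A₂/A₁) = ln 5.5 / 0.14 = 1.7047 / 0.14 = 12.1768
A₂/A₁ = e^12.1768 ≈ 194225

194000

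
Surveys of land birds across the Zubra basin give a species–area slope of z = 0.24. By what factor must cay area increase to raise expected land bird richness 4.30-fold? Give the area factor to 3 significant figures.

(A₂/A₁)^0.24 = 4.3, so A₂/A₁ = 4.3^(1/0.24) = 4.3^4.167
ln(A₂/A₁) = ln 4.3 / 0.24 = 1.4586 / 0.24 = 6.0776
A₂/A₁ = e^6.0776 ≈ 436

436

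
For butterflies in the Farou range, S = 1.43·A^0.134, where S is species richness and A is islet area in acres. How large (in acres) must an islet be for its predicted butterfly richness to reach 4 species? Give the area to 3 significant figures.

4 = 1.43 × A^0.134  ⇒  A^0.134 = 4/1.43 = 2.797
ln A = ln(2.797) / 0.134 = 1.0286 / 0.134 = 7.6763
A = e^7.6763 ≈ 2157 acres

2160 acres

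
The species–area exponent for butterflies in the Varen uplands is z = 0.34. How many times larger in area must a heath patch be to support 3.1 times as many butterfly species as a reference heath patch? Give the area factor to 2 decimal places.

27.87

(A₂/A₁)^0.34 = 3.1, so A₂/A₁ = 3.1^(1/0.34) = 3.1^2.941
ln(A₂/A₁) = ln 3.1 / 0.34 = 1.1314 / 0.34 = 3.3277
A₂/A₁ = e^3.3277 ≈ 27.87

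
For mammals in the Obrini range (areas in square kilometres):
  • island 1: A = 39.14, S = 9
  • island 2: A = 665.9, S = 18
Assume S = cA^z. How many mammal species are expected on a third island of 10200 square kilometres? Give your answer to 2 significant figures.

z = ln(18/9) / ln(665.9/39.14) = 0.6931 / 2.8340 = 0.2446
c = 9 / 39.14^0.2446 = 9 / 2.452 = 3.67
S₃ = 3.67 × 10200^0.2446 = 3.67 × 9.56 ≈ 35.09

35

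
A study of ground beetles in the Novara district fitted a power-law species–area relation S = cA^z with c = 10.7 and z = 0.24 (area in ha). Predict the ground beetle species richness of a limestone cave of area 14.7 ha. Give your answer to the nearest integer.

S = 10.7 × 14.7^0.24
ln S = ln 10.7 + 0.24 × ln 14.7 = 2.3702 + 0.24 × 2.6878 = 3.0153
S = e^3.0153 ≈ 20.4

20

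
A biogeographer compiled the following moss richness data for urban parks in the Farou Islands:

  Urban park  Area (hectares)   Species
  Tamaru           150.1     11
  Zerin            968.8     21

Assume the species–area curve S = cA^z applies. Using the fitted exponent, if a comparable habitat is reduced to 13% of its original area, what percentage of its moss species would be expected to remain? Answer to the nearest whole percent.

z = ln(21/11) / ln(968.8/150.1) = 0.6466 / 1.8648 = 0.3468
S_new/S_old = (A_new/A_old)^z = 0.13^0.3468 = exp(0.3468 × -2.0402) = 0.4929

49%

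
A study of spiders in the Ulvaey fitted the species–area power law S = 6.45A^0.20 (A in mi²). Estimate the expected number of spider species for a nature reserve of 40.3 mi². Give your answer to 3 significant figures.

S = 6.45 × 40.3^0.2
ln S = ln 6.45 + 0.2 × ln 40.3 = 1.8641 + 0.2 × 3.6964 = 2.6034
S = e^2.6034 ≈ 13.51

13.5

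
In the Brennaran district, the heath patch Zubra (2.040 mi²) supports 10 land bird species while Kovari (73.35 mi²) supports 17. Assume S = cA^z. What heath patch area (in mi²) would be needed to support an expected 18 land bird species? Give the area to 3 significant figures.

108 mi²

z = ln(17/10) / ln(73.35/2.04) = 0.5306 / 3.5823 = 0.1481
c = 10 / 2.04^0.1481 = 10 / 1.111 = 8.998
A = (18/8.998)^(1/0.1481) ⇒ ln A = ln(2)/0.1481 = 4.6811
A = e^4.6811 ≈ 107.9 mi²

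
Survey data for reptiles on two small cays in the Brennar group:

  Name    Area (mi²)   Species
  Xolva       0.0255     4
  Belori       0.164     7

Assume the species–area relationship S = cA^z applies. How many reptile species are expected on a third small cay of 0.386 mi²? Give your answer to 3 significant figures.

z = ln(7/4) / ln(0.164/0.0255) = 0.5596 / 1.8612 = 0.3007
c = 4 / 0.0255^0.3007 = 4 / 0.3318 = 12.06
S₃ = 12.06 × 0.386^0.3007 = 12.06 × 0.7511 ≈ 9.055

9.05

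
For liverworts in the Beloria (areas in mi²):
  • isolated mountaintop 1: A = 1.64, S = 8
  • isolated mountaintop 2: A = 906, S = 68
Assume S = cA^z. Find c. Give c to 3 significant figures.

z = ln(S₂/S₁) / ln(A₂/A₁) = ln(68/8) / ln(906/1.64) = 2.1401 / 6.3143 = 0.3389
c = S₁ / A₁^z = 8 / 1.64^0.3389 = 8 / 1.183 = 6.765

6.77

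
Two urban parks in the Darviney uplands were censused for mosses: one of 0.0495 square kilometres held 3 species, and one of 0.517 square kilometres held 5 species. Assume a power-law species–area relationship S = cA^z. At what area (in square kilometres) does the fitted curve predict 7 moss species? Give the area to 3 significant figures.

2.42 square kilometres

z = ln(5/3) / ln(0.517/0.0495) = 0.5108 / 2.3461 = 0.2177
c = 3 / 0.0495^0.2177 = 3 / 0.5197 = 5.772
A = (7/5.772)^(1/0.2177) ⇒ ln A = ln(1.213)/0.2177 = 0.8856
A = e^0.8856 ≈ 2.424 square kilometres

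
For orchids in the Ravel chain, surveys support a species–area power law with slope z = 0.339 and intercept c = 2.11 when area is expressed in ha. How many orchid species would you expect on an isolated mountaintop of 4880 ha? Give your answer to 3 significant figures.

37.6

S = 2.11 × 4880^0.339
ln S = ln 2.11 + 0.339 × ln 4880 = 0.7467 + 0.339 × 8.4929 = 3.6258
S = e^3.6258 ≈ 37.55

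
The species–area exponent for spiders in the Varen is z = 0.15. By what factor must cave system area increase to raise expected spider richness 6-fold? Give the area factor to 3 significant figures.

(A₂/A₁)^0.15 = 6, so A₂/A₁ = 6^(1/0.15) = 6^6.667
ln(A₂/A₁) = ln 6 / 0.15 = 1.7918 / 0.15 = 11.9451
A₂/A₁ = e^11.9451 ≈ 154055

154000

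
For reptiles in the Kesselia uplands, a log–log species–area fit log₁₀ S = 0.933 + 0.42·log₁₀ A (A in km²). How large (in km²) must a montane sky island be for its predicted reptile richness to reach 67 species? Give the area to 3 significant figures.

67 = 8.57 × A^0.42  ⇒  A^0.42 = 67/8.57 = 7.818
ln A = ln(7.818) / 0.42 = 2.0564 / 0.42 = 4.8961
A = e^4.8961 ≈ 133.8 km²

134 km²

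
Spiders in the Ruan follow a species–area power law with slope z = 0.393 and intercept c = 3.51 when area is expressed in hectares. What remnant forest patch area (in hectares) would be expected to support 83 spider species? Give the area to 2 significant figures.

3100 hectares

83 = 3.51 × A^0.393  ⇒  A^0.393 = 83/3.51 = 23.65
ln A = ln(23.65) / 0.393 = 3.1632 / 0.393 = 8.0489
A = e^8.0489 ≈ 3130 hectares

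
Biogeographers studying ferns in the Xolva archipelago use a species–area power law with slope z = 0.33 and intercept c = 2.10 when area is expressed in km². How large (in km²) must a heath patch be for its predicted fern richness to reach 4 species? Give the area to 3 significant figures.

4 = 2.1 × A^0.33  ⇒  A^0.33 = 4/2.1 = 1.905
ln A = ln(1.905) / 0.33 = 0.6444 / 0.33 = 1.9526
A = e^1.9526 ≈ 7.047 km²

7.05 km²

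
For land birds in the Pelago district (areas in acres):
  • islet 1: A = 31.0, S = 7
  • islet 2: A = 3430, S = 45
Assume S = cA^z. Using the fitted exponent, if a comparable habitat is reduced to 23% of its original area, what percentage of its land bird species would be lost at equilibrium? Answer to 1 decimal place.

44.1%

z = ln(45/7) / ln(3430/31) = 1.8608 / 4.7063 = 0.3954
S_new/S_old = (A_new/A_old)^z = 0.23^0.3954 = exp(0.3954 × -1.4697) = 0.5593
Fraction lost = 1 − 0.5593 = 0.4407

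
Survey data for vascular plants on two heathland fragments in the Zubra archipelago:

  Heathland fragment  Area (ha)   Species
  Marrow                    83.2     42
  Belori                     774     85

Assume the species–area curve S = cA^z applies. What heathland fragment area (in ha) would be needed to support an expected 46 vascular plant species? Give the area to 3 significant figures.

z = ln(85/42) / ln(774/83.2) = 0.7050 / 2.2303 = 0.3161
c = 42 / 83.2^0.3161 = 42 / 4.045 = 10.38
A = (46/10.38)^(1/0.3161) ⇒ ln A = ln(4.43)/0.3161 = 4.7091
A = e^4.7091 ≈ 110.9 ha

111 ha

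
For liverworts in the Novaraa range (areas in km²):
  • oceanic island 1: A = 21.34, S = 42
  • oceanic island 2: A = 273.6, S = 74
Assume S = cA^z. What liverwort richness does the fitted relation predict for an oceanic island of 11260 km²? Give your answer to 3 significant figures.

z = ln(74/42) / ln(273.6/21.34) = 0.5664 / 2.5511 = 0.2220
c = 42 / 21.34^0.2220 = 42 / 1.973 = 21.29
S₃ = 21.29 × 11260^0.2220 = 21.29 × 7.935 ≈ 168.9

169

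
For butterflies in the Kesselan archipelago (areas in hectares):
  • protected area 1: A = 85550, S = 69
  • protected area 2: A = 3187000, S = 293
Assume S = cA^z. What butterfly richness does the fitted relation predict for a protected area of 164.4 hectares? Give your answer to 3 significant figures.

z = ln(293/69) / ln(3187000/85550) = 1.4461 / 3.6177 = 0.3997
c = 69 / 85550^0.3997 = 69 / 93.65 = 0.7368
S₃ = 0.7368 × 164.4^0.3997 = 0.7368 × 7.687 ≈ 5.664

5.66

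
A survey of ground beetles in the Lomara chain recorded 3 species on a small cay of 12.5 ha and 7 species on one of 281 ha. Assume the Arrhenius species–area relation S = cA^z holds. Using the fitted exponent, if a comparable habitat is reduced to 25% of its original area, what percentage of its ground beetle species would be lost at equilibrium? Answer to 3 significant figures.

z = ln(7/3) / ln(281/12.5) = 0.8473 / 3.1126 = 0.2722
S_new/S_old = (A_new/A_old)^z = 0.25^0.2722 = exp(0.2722 × -1.3863) = 0.6857
Fraction lost = 1 − 0.6857 = 0.3143

31.4%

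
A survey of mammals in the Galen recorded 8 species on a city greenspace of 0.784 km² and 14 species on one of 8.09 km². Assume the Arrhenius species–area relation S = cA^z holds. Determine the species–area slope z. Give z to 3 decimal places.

Taking logs: ln S = ln c + z ln A, so z = (ln S₂ − ln S₁)/(ln A₂ − ln A₁).
z = ln(14/8) / ln(8.09/0.784) = ln(1.75) / ln(10.32) = 0.5596 / 2.3340 = 0.2398

0.240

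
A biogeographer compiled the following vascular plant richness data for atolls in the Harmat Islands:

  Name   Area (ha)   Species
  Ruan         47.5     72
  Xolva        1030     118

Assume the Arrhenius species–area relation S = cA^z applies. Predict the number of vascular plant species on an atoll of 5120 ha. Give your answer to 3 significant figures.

153

z = ln(118/72) / ln(1030/47.5) = 0.4940 / 3.0766 = 0.1606
c = 72 / 47.5^0.1606 = 72 / 1.859 = 38.73
S₃ = 38.73 × 5120^0.1606 = 38.73 × 3.941 ≈ 152.7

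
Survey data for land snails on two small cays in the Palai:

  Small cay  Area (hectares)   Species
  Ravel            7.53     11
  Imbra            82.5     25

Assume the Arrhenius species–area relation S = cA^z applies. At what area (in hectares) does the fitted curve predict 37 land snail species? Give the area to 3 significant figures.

259 hectares

z = ln(25/11) / ln(82.5/7.53) = 0.8210 / 2.3939 = 0.3429
c = 11 / 7.53^0.3429 = 11 / 1.998 = 5.504
A = (37/5.504)^(1/0.3429) ⇒ ln A = ln(6.722)/0.3429 = 5.5560
A = e^5.5560 ≈ 258.8 hectares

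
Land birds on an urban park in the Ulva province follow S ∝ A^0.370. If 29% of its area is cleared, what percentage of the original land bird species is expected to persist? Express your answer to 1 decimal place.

88.1%

S_new/S_old = (A_new/A_old)^z = 0.71^0.37
= exp(0.37 × ln 0.71) = exp(0.37 × -0.3425) = exp(-0.1267) ≈ 0.881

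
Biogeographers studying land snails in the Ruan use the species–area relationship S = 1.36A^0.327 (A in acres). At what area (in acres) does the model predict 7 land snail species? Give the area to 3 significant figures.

150 acres

7 = 1.36 × A^0.327  ⇒  A^0.327 = 7/1.36 = 5.147
ln A = ln(5.147) / 0.327 = 1.6384 / 0.327 = 5.0105
A = e^5.0105 ≈ 150 acres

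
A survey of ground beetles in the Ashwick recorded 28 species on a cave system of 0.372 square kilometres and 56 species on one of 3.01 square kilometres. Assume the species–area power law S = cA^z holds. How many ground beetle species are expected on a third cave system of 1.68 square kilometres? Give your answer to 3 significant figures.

z = ln(56/28) / ln(3.01/0.372) = 0.6931 / 2.0908 = 0.3315
c = 28 / 0.372^0.3315 = 28 / 0.7205 = 38.86
S₃ = 38.86 × 1.68^0.3315 = 38.86 × 1.188 ≈ 46.16

46.2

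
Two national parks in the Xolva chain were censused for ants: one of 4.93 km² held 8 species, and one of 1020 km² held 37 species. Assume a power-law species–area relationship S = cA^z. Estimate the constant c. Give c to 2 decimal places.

z = ln(S₂/S₁) / ln(A₂/A₁) = ln(37/8) / ln(1020/4.93) = 1.5315 / 5.3322 = 0.2872
c = S₁ / A₁^z = 8 / 4.93^0.2872 = 8 / 1.581 = 5.059

5.06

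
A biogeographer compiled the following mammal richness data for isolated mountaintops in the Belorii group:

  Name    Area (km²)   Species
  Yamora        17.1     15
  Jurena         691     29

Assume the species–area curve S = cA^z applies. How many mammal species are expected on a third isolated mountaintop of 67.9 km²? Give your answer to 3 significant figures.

z = ln(29/15) / ln(691/17.1) = 0.6592 / 3.6991 = 0.1782
c = 15 / 17.1^0.1782 = 15 / 1.659 = 9.044
S₃ = 9.044 × 67.9^0.1782 = 9.044 × 2.121 ≈ 19.18

19.2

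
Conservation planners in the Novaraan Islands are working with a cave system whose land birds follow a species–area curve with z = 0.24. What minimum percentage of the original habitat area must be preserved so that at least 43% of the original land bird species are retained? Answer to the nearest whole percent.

Need (A_new/A_old)^0.24 = 0.43, so A_new/A_old = 0.43^(1/0.24) = 0.43^4.167
ln(A_new/A_old) = ln 0.43 / 0.24 = -0.8440 / 0.24 = -3.5165
A_new/A_old = e^-3.5165 ≈ 0.0297

3%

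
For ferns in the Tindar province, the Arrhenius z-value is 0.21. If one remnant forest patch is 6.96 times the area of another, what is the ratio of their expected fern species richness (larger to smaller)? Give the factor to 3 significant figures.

1.50

S₂/S₁ = (A₂/A₁)^z = 6.96^0.21
ln(S₂/S₁) = 0.21 × ln 6.96 = 0.21 × 1.9402 = 0.4074
S₂/S₁ = e^0.4074 ≈ 1.503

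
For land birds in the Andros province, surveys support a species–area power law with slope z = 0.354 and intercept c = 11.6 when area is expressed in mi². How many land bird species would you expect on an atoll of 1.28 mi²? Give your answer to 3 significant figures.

12.7

S = 11.6 × 1.28^0.354
ln S = ln 11.6 + 0.354 × ln 1.28 = 2.4510 + 0.354 × 0.2469 = 2.5384
S = e^2.5384 ≈ 12.66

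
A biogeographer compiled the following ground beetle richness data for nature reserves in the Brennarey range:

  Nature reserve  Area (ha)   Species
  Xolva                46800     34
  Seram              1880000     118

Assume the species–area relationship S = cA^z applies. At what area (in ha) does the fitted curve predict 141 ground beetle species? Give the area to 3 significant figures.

3190000 ha

z = ln(118/34) / ln(1880000/46800) = 1.2443 / 3.6931 = 0.3369
c = 34 / 46800^0.3369 = 34 / 37.46 = 0.9077
A = (141/0.9077)^(1/0.3369) ⇒ ln A = ln(155.3)/0.3369 = 14.9753
A = e^14.9753 ≈ 3189288 ha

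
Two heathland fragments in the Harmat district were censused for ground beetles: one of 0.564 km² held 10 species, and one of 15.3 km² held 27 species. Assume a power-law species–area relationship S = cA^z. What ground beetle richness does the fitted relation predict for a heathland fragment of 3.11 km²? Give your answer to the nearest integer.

17

z = ln(27/10) / ln(15.3/0.564) = 0.9933 / 3.3006 = 0.3009
c = 10 / 0.564^0.3009 = 10 / 0.8417 = 11.88
S₃ = 11.88 × 3.11^0.3009 = 11.88 × 1.407 ≈ 16.72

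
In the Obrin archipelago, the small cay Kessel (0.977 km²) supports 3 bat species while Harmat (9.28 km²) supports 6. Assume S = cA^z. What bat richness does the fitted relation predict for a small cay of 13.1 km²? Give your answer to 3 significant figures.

z = ln(6/3) / ln(9.28/0.977) = 0.6931 / 2.2511 = 0.3079
c = 3 / 0.977^0.3079 = 3 / 0.9929 = 3.022
S₃ = 3.022 × 13.1^0.3079 = 3.022 × 2.208 ≈ 6.672

6.67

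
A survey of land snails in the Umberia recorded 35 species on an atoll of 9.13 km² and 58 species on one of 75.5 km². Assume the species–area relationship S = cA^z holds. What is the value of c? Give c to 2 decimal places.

z = ln(S₂/S₁) / ln(A₂/A₁) = ln(58/35) / ln(75.5/9.13) = 0.5051 / 2.1126 = 0.2391
c = S₁ / A₁^z = 35 / 9.13^0.2391 = 35 / 1.697 = 20.63

20.63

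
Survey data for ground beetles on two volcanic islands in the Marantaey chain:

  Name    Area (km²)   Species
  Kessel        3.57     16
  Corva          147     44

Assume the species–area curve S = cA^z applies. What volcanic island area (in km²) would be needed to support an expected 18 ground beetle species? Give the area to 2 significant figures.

z = ln(44/16) / ln(147/3.57) = 1.0116 / 3.7179 = 0.2721
c = 16 / 3.57^0.2721 = 16 / 1.414 = 11.32
A = (18/11.32)^(1/0.2721) ⇒ ln A = ln(1.59)/0.2721 = 1.7054
A = e^1.7054 ≈ 5.504 km²

5.5 km²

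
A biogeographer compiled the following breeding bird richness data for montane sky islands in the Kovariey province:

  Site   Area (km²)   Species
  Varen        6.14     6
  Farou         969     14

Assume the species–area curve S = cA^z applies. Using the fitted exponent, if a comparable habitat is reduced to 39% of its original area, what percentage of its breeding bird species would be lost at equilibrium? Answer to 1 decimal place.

z = ln(14/6) / ln(969/6.14) = 0.8473 / 5.0614 = 0.1674
S_new/S_old = (A_new/A_old)^z = 0.39^0.1674 = exp(0.1674 × -0.9416) = 0.8542
Fraction lost = 1 − 0.8542 = 0.1458

14.6%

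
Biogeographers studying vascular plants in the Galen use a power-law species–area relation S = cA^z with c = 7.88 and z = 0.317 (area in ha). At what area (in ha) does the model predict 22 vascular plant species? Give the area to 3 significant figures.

22 = 7.88 × A^0.317  ⇒  A^0.317 = 22/7.88 = 2.792
ln A = ln(2.792) / 0.317 = 1.0267 / 0.317 = 3.2388
A = e^3.2388 ≈ 25.5 ha

25.5 ha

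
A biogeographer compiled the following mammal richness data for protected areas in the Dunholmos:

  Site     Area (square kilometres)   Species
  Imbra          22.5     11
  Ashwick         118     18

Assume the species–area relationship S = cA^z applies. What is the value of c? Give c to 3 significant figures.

4.36

z = ln(S₂/S₁) / ln(A₂/A₁) = ln(18/11) / ln(118/22.5) = 0.4925 / 1.6572 = 0.2972
c = S₁ / A₁^z = 11 / 22.5^0.2972 = 11 / 2.523 = 4.361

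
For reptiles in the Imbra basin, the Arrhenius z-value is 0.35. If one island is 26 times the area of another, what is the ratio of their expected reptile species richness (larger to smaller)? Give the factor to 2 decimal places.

3.13

S₂/S₁ = (A₂/A₁)^z = 26^0.35
ln(S₂/S₁) = 0.35 × ln 26 = 0.35 × 3.2581 = 1.1403
S₂/S₁ = e^1.1403 ≈ 3.128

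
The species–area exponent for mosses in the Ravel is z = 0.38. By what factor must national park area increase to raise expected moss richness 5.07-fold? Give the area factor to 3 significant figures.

71.7

(A₂/A₁)^0.38 = 5.07, so A₂/A₁ = 5.07^(1/0.38) = 5.07^2.632
ln(A₂/A₁) = ln 5.07 / 0.38 = 1.6233 / 0.38 = 4.2719
A₂/A₁ = e^4.2719 ≈ 71.66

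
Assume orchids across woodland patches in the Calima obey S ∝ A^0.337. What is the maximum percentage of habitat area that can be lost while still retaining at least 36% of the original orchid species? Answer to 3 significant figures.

95.2%

Need (A_new/A_old)^0.337 = 0.36, so A_new/A_old = 0.36^(1/0.337) = 0.36^2.967
ln(A_new/A_old) = ln 0.36 / 0.337 = -1.0217 / 0.337 = -3.0316
A_new/A_old = e^-3.0316 ≈ 0.04824
Fraction that can be lost = 1 − 0.04824 = 0.9518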